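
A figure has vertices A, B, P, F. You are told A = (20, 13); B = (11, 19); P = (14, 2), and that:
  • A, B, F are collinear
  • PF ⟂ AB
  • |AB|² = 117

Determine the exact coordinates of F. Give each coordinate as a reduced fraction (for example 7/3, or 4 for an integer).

F = (272/13, 161/13)

1. F_x = 272/13  [[A, B, F are collinear ⇒ -6x-9y+237=0] ∩ [PF ⟂ AB ⇒ -9x+6y+114=0]]
2. F_y = 161/13  [[A, B, F are collinear ⇒ -6x-9y+237=0] ∩ [PF ⟂ AB ⇒ -9x+6y+114=0]]
   so F = (272/13, 161/13)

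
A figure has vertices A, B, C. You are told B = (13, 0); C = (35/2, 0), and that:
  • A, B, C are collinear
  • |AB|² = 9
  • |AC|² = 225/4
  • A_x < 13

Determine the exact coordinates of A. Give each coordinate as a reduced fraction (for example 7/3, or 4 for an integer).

1. A_x = 10  [[A, B, C are collinear ⇒ 9/2y=0] ∩ [|A−(13, 0)|²=9]]
2. A_y = 0  [[A, B, C are collinear ⇒ 9/2y=0] ∩ [|A−(13, 0)|²=9]]
   so A = (10, 0)

A = (10, 0)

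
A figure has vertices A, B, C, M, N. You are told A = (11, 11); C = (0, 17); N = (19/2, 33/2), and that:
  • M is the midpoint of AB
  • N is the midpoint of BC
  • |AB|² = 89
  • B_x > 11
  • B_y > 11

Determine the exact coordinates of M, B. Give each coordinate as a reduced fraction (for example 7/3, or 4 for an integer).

M = (15, 27/2)
B = (19, 16)

1. B_x = 19  [B = 2·N−C = 2·(19/2, 33/2)−(0, 17)]
2. B_y = 16  [B = 2·N−C = 2·(19/2, 33/2)−(0, 17)]
   so B = (19, 16)
3. M_x = 15  [2·M = A+B = (11, 11)+(19, 16)]
4. M_y = 27/2  [2·M = A+B = (11, 11)+(19, 16)]
   so M = (15, 27/2)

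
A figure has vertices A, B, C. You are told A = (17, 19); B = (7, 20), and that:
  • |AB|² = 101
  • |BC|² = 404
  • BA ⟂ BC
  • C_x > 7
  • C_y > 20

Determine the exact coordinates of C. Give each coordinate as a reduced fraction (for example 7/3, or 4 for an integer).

1. C_x = 9  [[BA ⟂ BC ⇒ 10x-1y-50=0] ∩ [|C−(7, 20)|²=404]]
2. C_y = 40  [[BA ⟂ BC ⇒ 10x-1y-50=0] ∩ [|C−(7, 20)|²=404]]
   so C = (9, 40)

C = (9, 40)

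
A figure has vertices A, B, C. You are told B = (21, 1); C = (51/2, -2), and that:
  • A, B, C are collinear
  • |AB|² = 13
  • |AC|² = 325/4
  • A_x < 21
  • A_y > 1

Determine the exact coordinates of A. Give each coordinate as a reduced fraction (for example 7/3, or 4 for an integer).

1. A_x = 18  [[A, B, C are collinear ⇒ 3x+9/2y-135/2=0] ∩ [|A−(21, 1)|²=13]]
2. A_y = 3  [[A, B, C are collinear ⇒ 3x+9/2y-135/2=0] ∩ [|A−(21, 1)|²=13]]
   so A = (18, 3)

A = (18, 3)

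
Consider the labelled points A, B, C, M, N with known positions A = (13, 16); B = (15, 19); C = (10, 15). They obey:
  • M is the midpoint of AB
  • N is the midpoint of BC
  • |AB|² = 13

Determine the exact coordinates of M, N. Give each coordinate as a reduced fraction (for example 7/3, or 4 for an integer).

M = (14, 35/2)
N = (25/2, 17)

1. M_x = 14  [2·M = A+B = (13, 16)+(15, 19)]
2. M_y = 35/2  [2·M = A+B = (13, 16)+(15, 19)]
   so M = (14, 35/2)
3. N_x = 25/2  [2·N = B+C = (15, 19)+(10, 15)]
4. N_y = 17  [2·N = B+C = (15, 19)+(10, 15)]
   so N = (25/2, 17)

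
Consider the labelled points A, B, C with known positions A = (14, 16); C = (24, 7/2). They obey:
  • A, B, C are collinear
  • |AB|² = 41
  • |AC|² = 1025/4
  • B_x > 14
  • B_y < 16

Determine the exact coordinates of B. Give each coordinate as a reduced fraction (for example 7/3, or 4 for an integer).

1. B_x = 18  [[A, B, C are collinear ⇒ -25/2x-10y+335=0] ∩ [|B−(14, 16)|²=41]]
2. B_y = 11  [[A, B, C are collinear ⇒ -25/2x-10y+335=0] ∩ [|B−(14, 16)|²=41]]
   so B = (18, 11)

B = (18, 11)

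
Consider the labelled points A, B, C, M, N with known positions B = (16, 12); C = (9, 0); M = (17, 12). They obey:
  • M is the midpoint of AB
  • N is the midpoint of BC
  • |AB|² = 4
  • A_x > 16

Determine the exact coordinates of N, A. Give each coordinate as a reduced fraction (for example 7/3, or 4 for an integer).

1. A_x = 18  [A = 2·M−B = 2·(17, 12)−(16, 12)]
2. A_y = 12  [A = 2·M−B = 2·(17, 12)−(16, 12)]
   so A = (18, 12)
3. N_x = 25/2  [2·N = B+C = (16, 12)+(9, 0)]
4. N_y = 6  [2·N = B+C = (16, 12)+(9, 0)]
   so N = (25/2, 6)

N = (25/2, 6)
A = (18, 12)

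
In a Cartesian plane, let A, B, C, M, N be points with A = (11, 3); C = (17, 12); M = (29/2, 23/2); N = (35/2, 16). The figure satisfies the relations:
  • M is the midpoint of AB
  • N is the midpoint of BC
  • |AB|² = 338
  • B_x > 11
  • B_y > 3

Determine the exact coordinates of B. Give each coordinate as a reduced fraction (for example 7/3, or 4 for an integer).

B = (18, 20)

1. B_x = 18  [B = 2·M−A = 2·(29/2, 23/2)−(11, 3)]
2. B_y = 20  [B = 2·M−A = 2·(29/2, 23/2)−(11, 3)]
   so B = (18, 20)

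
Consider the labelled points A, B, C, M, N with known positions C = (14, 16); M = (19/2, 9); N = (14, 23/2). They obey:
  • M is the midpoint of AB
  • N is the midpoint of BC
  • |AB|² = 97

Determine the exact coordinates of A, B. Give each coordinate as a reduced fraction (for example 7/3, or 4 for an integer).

1. B_x = 14  [B = 2·N−C = 2·(14, 23/2)−(14, 16)]
2. B_y = 7  [B = 2·N−C = 2·(14, 23/2)−(14, 16)]
   so B = (14, 7)
3. A_x = 5  [A = 2·M−B = 2·(19/2, 9)−(14, 7)]
4. A_y = 11  [A = 2·M−B = 2·(19/2, 9)−(14, 7)]
   so A = (5, 11)

A = (5, 11)
B = (14, 7)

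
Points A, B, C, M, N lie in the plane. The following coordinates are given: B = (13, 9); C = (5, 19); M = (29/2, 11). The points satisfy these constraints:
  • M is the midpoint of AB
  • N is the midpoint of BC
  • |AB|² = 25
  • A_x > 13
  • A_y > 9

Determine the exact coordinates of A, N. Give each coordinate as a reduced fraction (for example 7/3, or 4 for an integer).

A = (16, 13)
N = (9, 14)

1. A_x = 16  [A = 2·M−B = 2·(29/2, 11)−(13, 9)]
2. A_y = 13  [A = 2·M−B = 2·(29/2, 11)−(13, 9)]
   so A = (16, 13)
3. N_x = 9  [2·N = B+C = (13, 9)+(5, 19)]
4. N_y = 14  [2·N = B+C = (13, 9)+(5, 19)]
   so N = (9, 14)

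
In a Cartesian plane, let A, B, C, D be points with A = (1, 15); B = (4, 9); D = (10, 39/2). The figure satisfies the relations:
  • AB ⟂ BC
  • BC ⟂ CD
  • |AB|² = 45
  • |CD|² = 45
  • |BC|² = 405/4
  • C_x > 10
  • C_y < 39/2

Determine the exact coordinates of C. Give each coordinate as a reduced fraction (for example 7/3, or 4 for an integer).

1. C_x = 13  [[AB ⟂ BC ⇒ 3x-6y+42=0] ∩ [|C−(10, 39/2)|²=45]]
2. C_y = 27/2  [[AB ⟂ BC ⇒ 3x-6y+42=0] ∩ [|C−(10, 39/2)|²=45]]
   so C = (13, 27/2)

C = (13, 27/2)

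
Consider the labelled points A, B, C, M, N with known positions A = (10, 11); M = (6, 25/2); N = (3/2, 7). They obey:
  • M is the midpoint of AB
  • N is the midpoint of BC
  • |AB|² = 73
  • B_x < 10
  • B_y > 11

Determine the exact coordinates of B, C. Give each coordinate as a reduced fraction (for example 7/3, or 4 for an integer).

1. B_x = 2  [B = 2·M−A = 2·(6, 25/2)−(10, 11)]
2. B_y = 14  [B = 2·M−A = 2·(6, 25/2)−(10, 11)]
   so B = (2, 14)
3. C_x = 1  [C = 2·N−B = 2·(3/2, 7)−(2, 14)]
4. C_y = 0  [C = 2·N−B = 2·(3/2, 7)−(2, 14)]
   so C = (1, 0)

B = (2, 14)
C = (1, 0)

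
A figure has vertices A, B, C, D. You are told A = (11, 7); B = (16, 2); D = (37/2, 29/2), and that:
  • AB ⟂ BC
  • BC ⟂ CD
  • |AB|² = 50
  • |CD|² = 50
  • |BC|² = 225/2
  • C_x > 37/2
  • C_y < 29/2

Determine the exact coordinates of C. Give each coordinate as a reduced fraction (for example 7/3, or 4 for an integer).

C = (47/2, 19/2)

1. C_x = 47/2  [[AB ⟂ BC ⇒ 5x-5y-70=0] ∩ [|C−(37/2, 29/2)|²=50]]
2. C_y = 19/2  [[AB ⟂ BC ⇒ 5x-5y-70=0] ∩ [|C−(37/2, 29/2)|²=50]]
   so C = (47/2, 19/2)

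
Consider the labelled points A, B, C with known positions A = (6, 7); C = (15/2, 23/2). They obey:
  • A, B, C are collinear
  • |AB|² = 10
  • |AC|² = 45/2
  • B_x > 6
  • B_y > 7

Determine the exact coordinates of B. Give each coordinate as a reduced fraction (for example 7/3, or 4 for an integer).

B = (7, 10)

1. B_x = 7  [[A, B, C are collinear ⇒ 9/2x-3/2y-33/2=0] ∩ [|B−(6, 7)|²=10]]
2. B_y = 10  [[A, B, C are collinear ⇒ 9/2x-3/2y-33/2=0] ∩ [|B−(6, 7)|²=10]]
   so B = (7, 10)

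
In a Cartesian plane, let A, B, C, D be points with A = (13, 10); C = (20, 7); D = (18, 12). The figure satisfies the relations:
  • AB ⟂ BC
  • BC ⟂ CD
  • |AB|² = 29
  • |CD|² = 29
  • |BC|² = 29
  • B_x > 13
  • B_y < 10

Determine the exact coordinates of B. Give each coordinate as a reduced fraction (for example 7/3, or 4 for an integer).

1. B_x = 15  [[BC ⟂ CD ⇒ 2x-5y-5=0] ∩ [|B−(13, 10)|²=29]]
2. B_y = 5  [[BC ⟂ CD ⇒ 2x-5y-5=0] ∩ [|B−(13, 10)|²=29]]
   so B = (15, 5)

B = (15, 5)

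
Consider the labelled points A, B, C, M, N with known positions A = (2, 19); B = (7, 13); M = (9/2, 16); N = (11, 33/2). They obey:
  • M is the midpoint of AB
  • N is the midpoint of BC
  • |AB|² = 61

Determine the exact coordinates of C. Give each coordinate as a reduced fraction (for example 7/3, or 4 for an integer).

C = (15, 20)

1. C_x = 15  [C = 2·N−B = 2·(11, 33/2)−(7, 13)]
2. C_y = 20  [C = 2·N−B = 2·(11, 33/2)−(7, 13)]
   so C = (15, 20)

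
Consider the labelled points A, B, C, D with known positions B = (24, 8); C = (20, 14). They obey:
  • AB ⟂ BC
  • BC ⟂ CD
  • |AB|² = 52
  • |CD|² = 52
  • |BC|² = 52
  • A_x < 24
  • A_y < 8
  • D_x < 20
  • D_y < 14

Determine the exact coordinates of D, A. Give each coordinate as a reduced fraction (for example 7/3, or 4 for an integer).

1. D_x = 14  [[BC ⟂ CD ⇒ -4x+6y-4=0] ∩ [|D−(20, 14)|²=52]]
2. D_y = 10  [[BC ⟂ CD ⇒ -4x+6y-4=0] ∩ [|D−(20, 14)|²=52]]
   so D = (14, 10)
3. A_x = 18  [[AB ⟂ BC ⇒ 4x-6y-48=0] ∩ [|A−(24, 8)|²=52]]
4. A_y = 4  [[AB ⟂ BC ⇒ 4x-6y-48=0] ∩ [|A−(24, 8)|²=52]]
   so A = (18, 4)

D = (14, 10)
A = (18, 4)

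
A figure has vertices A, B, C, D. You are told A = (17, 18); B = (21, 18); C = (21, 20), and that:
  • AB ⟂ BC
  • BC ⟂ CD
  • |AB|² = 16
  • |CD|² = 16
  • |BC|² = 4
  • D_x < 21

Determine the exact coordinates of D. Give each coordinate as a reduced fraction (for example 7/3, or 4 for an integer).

1. D_x = 17  [[BC ⟂ CD ⇒ 2y-40=0] ∩ [|D−(21, 20)|²=16]]
2. D_y = 20  [[BC ⟂ CD ⇒ 2y-40=0] ∩ [|D−(21, 20)|²=16]]
   so D = (17, 20)

D = (17, 20)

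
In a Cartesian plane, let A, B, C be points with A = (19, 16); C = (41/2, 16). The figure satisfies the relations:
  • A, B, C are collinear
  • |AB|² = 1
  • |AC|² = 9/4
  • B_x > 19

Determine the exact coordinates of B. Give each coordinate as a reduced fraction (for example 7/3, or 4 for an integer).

1. B_x = 20  [[A, B, C are collinear ⇒ -3/2y+24=0] ∩ [|B−(19, 16)|²=1]]
2. B_y = 16  [[A, B, C are collinear ⇒ -3/2y+24=0] ∩ [|B−(19, 16)|²=1]]
   so B = (20, 16)

B = (20, 16)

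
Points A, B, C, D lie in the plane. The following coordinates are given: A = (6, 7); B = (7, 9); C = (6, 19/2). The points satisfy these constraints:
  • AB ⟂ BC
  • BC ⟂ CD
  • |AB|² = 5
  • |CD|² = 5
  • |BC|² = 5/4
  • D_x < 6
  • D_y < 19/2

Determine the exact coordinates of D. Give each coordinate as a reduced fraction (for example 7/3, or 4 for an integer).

1. D_x = 5  [[BC ⟂ CD ⇒ -1x+1/2y+5/4=0] ∩ [|D−(6, 19/2)|²=5]]
2. D_y = 15/2  [[BC ⟂ CD ⇒ -1x+1/2y+5/4=0] ∩ [|D−(6, 19/2)|²=5]]
   so D = (5, 15/2)

D = (5, 15/2)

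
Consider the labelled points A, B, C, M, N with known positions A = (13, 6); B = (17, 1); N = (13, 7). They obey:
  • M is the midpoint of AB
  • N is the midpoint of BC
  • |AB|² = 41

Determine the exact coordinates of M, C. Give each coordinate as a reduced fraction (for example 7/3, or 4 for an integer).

M = (15, 7/2)
C = (9, 13)

1. M_x = 15  [2·M = A+B = (13, 6)+(17, 1)]
2. M_y = 7/2  [2·M = A+B = (13, 6)+(17, 1)]
   so M = (15, 7/2)
3. C_x = 9  [C = 2·N−B = 2·(13, 7)−(17, 1)]
4. C_y = 13  [C = 2·N−B = 2·(13, 7)−(17, 1)]
   so C = (9, 13)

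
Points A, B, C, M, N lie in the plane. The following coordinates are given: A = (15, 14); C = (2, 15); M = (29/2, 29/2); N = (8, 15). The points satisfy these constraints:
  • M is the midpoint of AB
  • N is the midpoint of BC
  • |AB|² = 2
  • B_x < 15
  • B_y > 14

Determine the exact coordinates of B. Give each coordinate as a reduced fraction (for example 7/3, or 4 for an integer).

B = (14, 15)

1. B_x = 14  [B = 2·M−A = 2·(29/2, 29/2)−(15, 14)]
2. B_y = 15  [B = 2·M−A = 2·(29/2, 29/2)−(15, 14)]
   so B = (14, 15)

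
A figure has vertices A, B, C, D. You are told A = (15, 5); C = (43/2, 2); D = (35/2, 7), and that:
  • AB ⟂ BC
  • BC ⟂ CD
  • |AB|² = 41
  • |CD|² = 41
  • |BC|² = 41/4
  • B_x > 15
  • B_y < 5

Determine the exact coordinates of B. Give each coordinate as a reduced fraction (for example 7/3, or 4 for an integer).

1. B_x = 19  [[BC ⟂ CD ⇒ 4x-5y-76=0] ∩ [|B−(15, 5)|²=41]]
2. B_y = 0  [[BC ⟂ CD ⇒ 4x-5y-76=0] ∩ [|B−(15, 5)|²=41]]
   so B = (19, 0)

B = (19, 0)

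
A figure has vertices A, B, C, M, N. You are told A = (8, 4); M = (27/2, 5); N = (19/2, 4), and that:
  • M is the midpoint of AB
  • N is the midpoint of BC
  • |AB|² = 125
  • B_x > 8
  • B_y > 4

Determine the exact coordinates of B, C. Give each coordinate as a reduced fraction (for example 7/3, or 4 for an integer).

B = (19, 6)
C = (0, 2)

1. B_x = 19  [B = 2·M−A = 2·(27/2, 5)−(8, 4)]
2. B_y = 6  [B = 2·M−A = 2·(27/2, 5)−(8, 4)]
   so B = (19, 6)
3. C_x = 0  [C = 2·N−B = 2·(19/2, 4)−(19, 6)]
4. C_y = 2  [C = 2·N−B = 2·(19/2, 4)−(19, 6)]
   so C = (0, 2)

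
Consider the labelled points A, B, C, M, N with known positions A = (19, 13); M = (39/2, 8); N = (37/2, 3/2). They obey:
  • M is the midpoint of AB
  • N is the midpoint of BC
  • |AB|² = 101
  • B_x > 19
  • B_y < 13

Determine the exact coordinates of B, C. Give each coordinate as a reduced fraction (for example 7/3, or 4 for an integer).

B = (20, 3)
C = (17, 0)

1. B_x = 20  [B = 2·M−A = 2·(39/2, 8)−(19, 13)]
2. B_y = 3  [B = 2·M−A = 2·(39/2, 8)−(19, 13)]
   so B = (20, 3)
3. C_x = 17  [C = 2·N−B = 2·(37/2, 3/2)−(20, 3)]
4. C_y = 0  [C = 2·N−B = 2·(37/2, 3/2)−(20, 3)]
   so C = (17, 0)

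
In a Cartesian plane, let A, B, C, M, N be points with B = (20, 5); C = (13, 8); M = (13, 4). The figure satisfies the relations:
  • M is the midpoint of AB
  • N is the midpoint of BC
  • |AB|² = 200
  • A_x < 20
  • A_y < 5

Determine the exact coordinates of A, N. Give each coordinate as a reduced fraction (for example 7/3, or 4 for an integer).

A = (6, 3)
N = (33/2, 13/2)

1. A_x = 6  [A = 2·M−B = 2·(13, 4)−(20, 5)]
2. A_y = 3  [A = 2·M−B = 2·(13, 4)−(20, 5)]
   so A = (6, 3)
3. N_x = 33/2  [2·N = B+C = (20, 5)+(13, 8)]
4. N_y = 13/2  [2·N = B+C = (20, 5)+(13, 8)]
   so N = (33/2, 13/2)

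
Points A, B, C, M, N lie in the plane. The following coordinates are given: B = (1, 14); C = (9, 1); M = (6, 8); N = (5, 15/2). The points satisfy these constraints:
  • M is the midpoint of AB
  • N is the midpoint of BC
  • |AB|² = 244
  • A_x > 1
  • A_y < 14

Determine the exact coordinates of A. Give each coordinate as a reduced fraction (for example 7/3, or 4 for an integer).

1. A_x = 11  [A = 2·M−B = 2·(6, 8)−(1, 14)]
2. A_y = 2  [A = 2·M−B = 2·(6, 8)−(1, 14)]
   so A = (11, 2)

A = (11, 2)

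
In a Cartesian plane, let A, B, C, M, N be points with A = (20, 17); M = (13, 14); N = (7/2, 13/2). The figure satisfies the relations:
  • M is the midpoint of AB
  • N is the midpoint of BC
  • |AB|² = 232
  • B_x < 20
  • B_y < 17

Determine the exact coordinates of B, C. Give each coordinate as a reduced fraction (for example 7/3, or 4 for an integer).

B = (6, 11)
C = (1, 2)

1. B_x = 6  [B = 2·M−A = 2·(13, 14)−(20, 17)]
2. B_y = 11  [B = 2·M−A = 2·(13, 14)−(20, 17)]
   so B = (6, 11)
3. C_x = 1  [C = 2·N−B = 2·(7/2, 13/2)−(6, 11)]
4. C_y = 2  [C = 2·N−B = 2·(7/2, 13/2)−(6, 11)]
   so C = (1, 2)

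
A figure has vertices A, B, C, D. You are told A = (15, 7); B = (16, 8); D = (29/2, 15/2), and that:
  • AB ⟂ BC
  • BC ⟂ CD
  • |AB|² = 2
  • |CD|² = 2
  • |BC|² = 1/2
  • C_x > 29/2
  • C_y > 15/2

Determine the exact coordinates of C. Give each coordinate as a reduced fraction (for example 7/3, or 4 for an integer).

1. C_x = 31/2  [[AB ⟂ BC ⇒ 1x+1y-24=0] ∩ [|C−(29/2, 15/2)|²=2]]
2. C_y = 17/2  [[AB ⟂ BC ⇒ 1x+1y-24=0] ∩ [|C−(29/2, 15/2)|²=2]]
   so C = (31/2, 17/2)

C = (31/2, 17/2)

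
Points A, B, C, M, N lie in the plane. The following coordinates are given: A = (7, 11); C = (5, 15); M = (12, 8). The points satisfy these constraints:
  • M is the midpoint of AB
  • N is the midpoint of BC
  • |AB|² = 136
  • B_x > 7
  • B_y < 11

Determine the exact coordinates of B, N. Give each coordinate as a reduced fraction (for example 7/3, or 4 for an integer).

1. B_x = 17  [B = 2·M−A = 2·(12, 8)−(7, 11)]
2. B_y = 5  [B = 2·M−A = 2·(12, 8)−(7, 11)]
   so B = (17, 5)
3. N_x = 11  [2·N = B+C = (17, 5)+(5, 15)]
4. N_y = 10  [2·N = B+C = (17, 5)+(5, 15)]
   so N = (11, 10)

B = (17, 5)
N = (11, 10)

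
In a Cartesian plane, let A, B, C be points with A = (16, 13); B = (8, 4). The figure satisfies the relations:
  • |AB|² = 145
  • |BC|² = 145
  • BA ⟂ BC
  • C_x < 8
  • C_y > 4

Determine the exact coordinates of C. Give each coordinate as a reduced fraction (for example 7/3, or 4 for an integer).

C = (-1, 12)

1. C_x = -1  [[BA ⟂ BC ⇒ 8x+9y-100=0] ∩ [|C−(8, 4)|²=145]]
2. C_y = 12  [[BA ⟂ BC ⇒ 8x+9y-100=0] ∩ [|C−(8, 4)|²=145]]
   so C = (-1, 12)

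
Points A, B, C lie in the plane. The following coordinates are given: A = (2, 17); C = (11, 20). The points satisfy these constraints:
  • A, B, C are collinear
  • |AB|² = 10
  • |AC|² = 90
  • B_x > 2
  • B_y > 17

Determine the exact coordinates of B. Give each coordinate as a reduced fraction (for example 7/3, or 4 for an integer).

B = (5, 18)

1. B_x = 5  [[A, B, C are collinear ⇒ 3x-9y+147=0] ∩ [|B−(2, 17)|²=10]]
2. B_y = 18  [[A, B, C are collinear ⇒ 3x-9y+147=0] ∩ [|B−(2, 17)|²=10]]
   so B = (5, 18)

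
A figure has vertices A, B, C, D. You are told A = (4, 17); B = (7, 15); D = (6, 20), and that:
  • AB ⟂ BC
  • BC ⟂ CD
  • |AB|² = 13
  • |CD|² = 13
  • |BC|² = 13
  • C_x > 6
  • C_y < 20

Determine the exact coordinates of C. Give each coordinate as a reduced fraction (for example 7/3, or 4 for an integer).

1. C_x = 9  [[AB ⟂ BC ⇒ 3x-2y+9=0] ∩ [|C−(6, 20)|²=13]]
2. C_y = 18  [[AB ⟂ BC ⇒ 3x-2y+9=0] ∩ [|C−(6, 20)|²=13]]
   so C = (9, 18)

C = (9, 18)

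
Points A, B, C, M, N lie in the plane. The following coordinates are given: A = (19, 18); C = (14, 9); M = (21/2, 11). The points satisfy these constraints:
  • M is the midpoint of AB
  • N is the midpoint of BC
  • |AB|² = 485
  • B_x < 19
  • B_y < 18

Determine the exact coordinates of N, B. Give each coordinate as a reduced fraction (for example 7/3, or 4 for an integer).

1. B_x = 2  [B = 2·M−A = 2·(21/2, 11)−(19, 18)]
2. B_y = 4  [B = 2·M−A = 2·(21/2, 11)−(19, 18)]
   so B = (2, 4)
3. N_x = 8  [2·N = B+C = (2, 4)+(14, 9)]
4. N_y = 13/2  [2·N = B+C = (2, 4)+(14, 9)]
   so N = (8, 13/2)

N = (8, 13/2)
B = (2, 4)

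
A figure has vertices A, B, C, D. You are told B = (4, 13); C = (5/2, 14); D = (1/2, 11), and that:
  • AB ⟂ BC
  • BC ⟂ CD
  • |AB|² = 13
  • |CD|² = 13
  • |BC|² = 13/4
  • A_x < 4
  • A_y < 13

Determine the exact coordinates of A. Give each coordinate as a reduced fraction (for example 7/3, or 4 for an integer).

A = (2, 10)

1. A_x = 2  [[AB ⟂ BC ⇒ 3/2x-1y+7=0] ∩ [|A−(4, 13)|²=13]]
2. A_y = 10  [[AB ⟂ BC ⇒ 3/2x-1y+7=0] ∩ [|A−(4, 13)|²=13]]
   so A = (2, 10)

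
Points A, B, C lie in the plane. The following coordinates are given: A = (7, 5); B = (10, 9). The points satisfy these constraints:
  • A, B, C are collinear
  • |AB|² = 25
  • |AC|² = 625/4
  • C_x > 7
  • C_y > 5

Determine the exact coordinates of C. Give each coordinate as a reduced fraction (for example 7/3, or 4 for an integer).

C = (29/2, 15)

1. C_x = 29/2  [[A, B, C are collinear ⇒ -4x+3y+13=0] ∩ [|C−(7, 5)|²=625/4]]
2. C_y = 15  [[A, B, C are collinear ⇒ -4x+3y+13=0] ∩ [|C−(7, 5)|²=625/4]]
   so C = (29/2, 15)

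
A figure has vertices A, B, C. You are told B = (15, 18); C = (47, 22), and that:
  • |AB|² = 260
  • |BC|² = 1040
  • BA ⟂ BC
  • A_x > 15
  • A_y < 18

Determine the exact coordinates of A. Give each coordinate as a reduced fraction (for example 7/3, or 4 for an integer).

1. A_x = 17  [[BA ⟂ BC ⇒ 32x+4y-552=0] ∩ [|A−(15, 18)|²=260]]
2. A_y = 2  [[BA ⟂ BC ⇒ 32x+4y-552=0] ∩ [|A−(15, 18)|²=260]]
   so A = (17, 2)

A = (17, 2)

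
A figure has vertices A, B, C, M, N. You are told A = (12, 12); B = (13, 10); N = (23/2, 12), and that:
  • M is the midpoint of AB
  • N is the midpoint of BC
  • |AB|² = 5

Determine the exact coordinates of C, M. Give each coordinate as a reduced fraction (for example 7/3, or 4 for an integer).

1. M_x = 25/2  [2·M = A+B = (12, 12)+(13, 10)]
2. M_y = 11  [2·M = A+B = (12, 12)+(13, 10)]
   so M = (25/2, 11)
3. C_x = 10  [C = 2·N−B = 2·(23/2, 12)−(13, 10)]
4. C_y = 14  [C = 2·N−B = 2·(23/2, 12)−(13, 10)]
   so C = (10, 14)

C = (10, 14)
M = (25/2, 11)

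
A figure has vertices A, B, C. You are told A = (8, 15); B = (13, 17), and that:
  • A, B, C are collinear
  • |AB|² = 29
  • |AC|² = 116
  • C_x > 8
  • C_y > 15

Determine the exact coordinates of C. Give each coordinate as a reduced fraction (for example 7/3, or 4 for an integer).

1. C_x = 18  [[A, B, C are collinear ⇒ -2x+5y-59=0] ∩ [|C−(8, 15)|²=116]]
2. C_y = 19  [[A, B, C are collinear ⇒ -2x+5y-59=0] ∩ [|C−(8, 15)|²=116]]
   so C = (18, 19)

C = (18, 19)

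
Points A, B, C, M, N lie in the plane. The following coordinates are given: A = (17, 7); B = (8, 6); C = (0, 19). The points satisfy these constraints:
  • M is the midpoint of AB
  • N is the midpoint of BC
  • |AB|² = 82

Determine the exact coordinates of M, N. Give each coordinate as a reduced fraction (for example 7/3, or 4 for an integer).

M = (25/2, 13/2)
N = (4, 25/2)

1. M_x = 25/2  [2·M = A+B = (17, 7)+(8, 6)]
2. M_y = 13/2  [2·M = A+B = (17, 7)+(8, 6)]
   so M = (25/2, 13/2)
3. N_x = 4  [2·N = B+C = (8, 6)+(0, 19)]
4. N_y = 25/2  [2·N = B+C = (8, 6)+(0, 19)]
   so N = (4, 25/2)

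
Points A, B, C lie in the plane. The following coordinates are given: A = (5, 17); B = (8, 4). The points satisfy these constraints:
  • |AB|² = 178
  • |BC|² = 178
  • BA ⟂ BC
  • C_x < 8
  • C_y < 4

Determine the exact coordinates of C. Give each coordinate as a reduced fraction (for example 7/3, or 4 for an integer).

C = (-5, 1)

1. C_x = -5  [[BA ⟂ BC ⇒ -3x+13y-28=0] ∩ [|C−(8, 4)|²=178]]
2. C_y = 1  [[BA ⟂ BC ⇒ -3x+13y-28=0] ∩ [|C−(8, 4)|²=178]]
   so C = (-5, 1)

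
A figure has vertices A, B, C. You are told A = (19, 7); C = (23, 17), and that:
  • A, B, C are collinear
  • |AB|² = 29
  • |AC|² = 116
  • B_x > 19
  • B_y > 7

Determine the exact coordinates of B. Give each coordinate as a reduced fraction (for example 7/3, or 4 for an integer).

B = (21, 12)

1. B_x = 21  [[A, B, C are collinear ⇒ 10x-4y-162=0] ∩ [|B−(19, 7)|²=29]]
2. B_y = 12  [[A, B, C are collinear ⇒ 10x-4y-162=0] ∩ [|B−(19, 7)|²=29]]
   so B = (21, 12)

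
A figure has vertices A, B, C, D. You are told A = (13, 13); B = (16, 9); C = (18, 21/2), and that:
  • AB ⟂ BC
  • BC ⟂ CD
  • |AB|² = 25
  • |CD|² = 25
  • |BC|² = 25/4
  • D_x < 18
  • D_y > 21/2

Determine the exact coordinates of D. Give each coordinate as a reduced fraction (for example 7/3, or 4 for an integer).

1. D_x = 15  [[BC ⟂ CD ⇒ 2x+3/2y-207/4=0] ∩ [|D−(18, 21/2)|²=25]]
2. D_y = 29/2  [[BC ⟂ CD ⇒ 2x+3/2y-207/4=0] ∩ [|D−(18, 21/2)|²=25]]
   so D = (15, 29/2)

D = (15, 29/2)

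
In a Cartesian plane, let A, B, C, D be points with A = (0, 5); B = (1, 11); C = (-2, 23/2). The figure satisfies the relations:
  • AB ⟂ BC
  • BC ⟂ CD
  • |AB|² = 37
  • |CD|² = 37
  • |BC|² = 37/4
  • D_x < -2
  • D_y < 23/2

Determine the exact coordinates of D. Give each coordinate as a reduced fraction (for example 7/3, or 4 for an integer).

1. D_x = -3  [[BC ⟂ CD ⇒ -3x+1/2y-47/4=0] ∩ [|D−(-2, 23/2)|²=37]]
2. D_y = 11/2  [[BC ⟂ CD ⇒ -3x+1/2y-47/4=0] ∩ [|D−(-2, 23/2)|²=37]]
   so D = (-3, 11/2)

D = (-3, 11/2)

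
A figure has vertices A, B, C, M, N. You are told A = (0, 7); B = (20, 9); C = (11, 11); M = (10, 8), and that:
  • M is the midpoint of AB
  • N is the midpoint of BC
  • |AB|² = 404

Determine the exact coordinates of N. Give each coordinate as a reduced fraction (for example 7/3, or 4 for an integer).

N = (31/2, 10)

1. N_x = 31/2  [2·N = B+C = (20, 9)+(11, 11)]
2. N_y = 10  [2·N = B+C = (20, 9)+(11, 11)]
   so N = (31/2, 10)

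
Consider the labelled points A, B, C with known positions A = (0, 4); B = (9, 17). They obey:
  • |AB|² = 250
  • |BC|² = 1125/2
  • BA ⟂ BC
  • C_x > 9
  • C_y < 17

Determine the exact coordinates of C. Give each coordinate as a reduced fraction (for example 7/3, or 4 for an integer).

1. C_x = 57/2  [[BA ⟂ BC ⇒ -9x-13y+302=0] ∩ [|C−(9, 17)|²=1125/2]]
2. C_y = 7/2  [[BA ⟂ BC ⇒ -9x-13y+302=0] ∩ [|C−(9, 17)|²=1125/2]]
   so C = (57/2, 7/2)

C = (57/2, 7/2)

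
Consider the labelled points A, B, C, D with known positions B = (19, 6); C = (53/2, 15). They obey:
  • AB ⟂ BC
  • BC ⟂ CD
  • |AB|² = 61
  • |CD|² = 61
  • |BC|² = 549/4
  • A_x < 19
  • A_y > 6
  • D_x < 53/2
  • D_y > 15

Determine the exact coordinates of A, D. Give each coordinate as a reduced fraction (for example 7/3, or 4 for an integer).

1. A_x = 13  [[AB ⟂ BC ⇒ -15/2x-9y+393/2=0] ∩ [|A−(19, 6)|²=61]]
2. A_y = 11  [[AB ⟂ BC ⇒ -15/2x-9y+393/2=0] ∩ [|A−(19, 6)|²=61]]
   so A = (13, 11)
3. D_x = 41/2  [[BC ⟂ CD ⇒ 15/2x+9y-1335/4=0] ∩ [|D−(53/2, 15)|²=61]]
4. D_y = 20  [[BC ⟂ CD ⇒ 15/2x+9y-1335/4=0] ∩ [|D−(53/2, 15)|²=61]]
   so D = (41/2, 20)

A = (13, 11)
D = (41/2, 20)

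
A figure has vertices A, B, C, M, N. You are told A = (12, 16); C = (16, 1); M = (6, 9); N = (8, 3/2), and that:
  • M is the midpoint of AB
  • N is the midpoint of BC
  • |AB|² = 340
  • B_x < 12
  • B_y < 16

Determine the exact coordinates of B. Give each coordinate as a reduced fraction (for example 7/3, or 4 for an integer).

1. B_x = 0  [B = 2·M−A = 2·(6, 9)−(12, 16)]
2. B_y = 2  [B = 2·M−A = 2·(6, 9)−(12, 16)]
   so B = (0, 2)

B = (0, 2)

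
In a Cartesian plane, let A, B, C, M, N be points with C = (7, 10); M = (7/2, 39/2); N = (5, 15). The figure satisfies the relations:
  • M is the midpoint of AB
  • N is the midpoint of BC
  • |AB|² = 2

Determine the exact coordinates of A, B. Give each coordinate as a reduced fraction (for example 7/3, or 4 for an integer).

1. B_x = 3  [B = 2·N−C = 2·(5, 15)−(7, 10)]
2. B_y = 20  [B = 2·N−C = 2·(5, 15)−(7, 10)]
   so B = (3, 20)
3. A_x = 4  [A = 2·M−B = 2·(7/2, 39/2)−(3, 20)]
4. A_y = 19  [A = 2·M−B = 2·(7/2, 39/2)−(3, 20)]
   so A = (4, 19)

A = (4, 19)
B = (3, 20)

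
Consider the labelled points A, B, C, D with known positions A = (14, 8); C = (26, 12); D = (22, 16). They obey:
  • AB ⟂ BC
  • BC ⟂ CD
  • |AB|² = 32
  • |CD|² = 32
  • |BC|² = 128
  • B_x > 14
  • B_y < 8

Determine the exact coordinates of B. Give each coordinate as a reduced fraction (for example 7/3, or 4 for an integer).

1. B_x = 18  [[BC ⟂ CD ⇒ 4x-4y-56=0] ∩ [|B−(14, 8)|²=32]]
2. B_y = 4  [[BC ⟂ CD ⇒ 4x-4y-56=0] ∩ [|B−(14, 8)|²=32]]
   so B = (18, 4)

B = (18, 4)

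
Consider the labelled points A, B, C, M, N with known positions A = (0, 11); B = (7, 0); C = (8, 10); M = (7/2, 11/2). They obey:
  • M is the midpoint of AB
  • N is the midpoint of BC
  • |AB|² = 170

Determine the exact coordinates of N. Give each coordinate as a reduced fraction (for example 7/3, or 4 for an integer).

N = (15/2, 5)

1. N_x = 15/2  [2·N = B+C = (7, 0)+(8, 10)]
2. N_y = 5  [2·N = B+C = (7, 0)+(8, 10)]
   so N = (15/2, 5)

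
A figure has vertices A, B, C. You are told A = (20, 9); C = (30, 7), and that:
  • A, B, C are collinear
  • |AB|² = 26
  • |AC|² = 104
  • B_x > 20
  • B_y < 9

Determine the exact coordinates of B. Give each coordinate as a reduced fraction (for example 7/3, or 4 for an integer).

B = (25, 8)

1. B_x = 25  [[A, B, C are collinear ⇒ -2x-10y+130=0] ∩ [|B−(20, 9)|²=26]]
2. B_y = 8  [[A, B, C are collinear ⇒ -2x-10y+130=0] ∩ [|B−(20, 9)|²=26]]
   so B = (25, 8)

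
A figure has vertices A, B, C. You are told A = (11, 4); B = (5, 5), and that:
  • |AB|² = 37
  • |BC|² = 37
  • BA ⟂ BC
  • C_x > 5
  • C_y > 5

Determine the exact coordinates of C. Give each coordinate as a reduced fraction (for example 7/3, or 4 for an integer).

1. C_x = 6  [[BA ⟂ BC ⇒ 6x-1y-25=0] ∩ [|C−(5, 5)|²=37]]
2. C_y = 11  [[BA ⟂ BC ⇒ 6x-1y-25=0] ∩ [|C−(5, 5)|²=37]]
   so C = (6, 11)

C = (6, 11)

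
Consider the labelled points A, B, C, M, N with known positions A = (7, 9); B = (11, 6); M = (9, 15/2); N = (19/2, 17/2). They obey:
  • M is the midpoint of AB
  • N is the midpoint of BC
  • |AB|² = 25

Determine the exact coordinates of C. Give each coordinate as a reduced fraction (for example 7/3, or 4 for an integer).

C = (8, 11)

1. C_x = 8  [C = 2·N−B = 2·(19/2, 17/2)−(11, 6)]
2. C_y = 11  [C = 2·N−B = 2·(19/2, 17/2)−(11, 6)]
   so C = (8, 11)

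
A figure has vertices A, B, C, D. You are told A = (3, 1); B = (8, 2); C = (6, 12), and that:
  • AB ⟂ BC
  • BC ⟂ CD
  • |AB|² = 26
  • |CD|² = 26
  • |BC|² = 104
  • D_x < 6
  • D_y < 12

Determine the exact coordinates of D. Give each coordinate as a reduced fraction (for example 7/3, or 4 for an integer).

1. D_x = 1  [[BC ⟂ CD ⇒ -2x+10y-108=0] ∩ [|D−(6, 12)|²=26]]
2. D_y = 11  [[BC ⟂ CD ⇒ -2x+10y-108=0] ∩ [|D−(6, 12)|²=26]]
   so D = (1, 11)

D = (1, 11)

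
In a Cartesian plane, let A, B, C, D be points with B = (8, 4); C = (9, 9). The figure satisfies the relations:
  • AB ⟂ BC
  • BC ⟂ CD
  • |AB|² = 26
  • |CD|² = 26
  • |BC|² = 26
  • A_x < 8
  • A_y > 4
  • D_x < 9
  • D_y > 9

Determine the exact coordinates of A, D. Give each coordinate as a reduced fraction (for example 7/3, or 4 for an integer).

A = (3, 5)
D = (4, 10)

1. A_x = 3  [[AB ⟂ BC ⇒ -1x-5y+28=0] ∩ [|A−(8, 4)|²=26]]
2. A_y = 5  [[AB ⟂ BC ⇒ -1x-5y+28=0] ∩ [|A−(8, 4)|²=26]]
   so A = (3, 5)
3. D_x = 4  [[BC ⟂ CD ⇒ 1x+5y-54=0] ∩ [|D−(9, 9)|²=26]]
4. D_y = 10  [[BC ⟂ CD ⇒ 1x+5y-54=0] ∩ [|D−(9, 9)|²=26]]
   so D = (4, 10)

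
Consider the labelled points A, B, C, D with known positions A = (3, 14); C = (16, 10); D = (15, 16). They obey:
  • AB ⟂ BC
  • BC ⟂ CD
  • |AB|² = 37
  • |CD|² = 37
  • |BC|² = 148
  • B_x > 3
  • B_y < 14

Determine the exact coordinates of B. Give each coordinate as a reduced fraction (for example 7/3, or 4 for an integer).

1. B_x = 4  [[BC ⟂ CD ⇒ 1x-6y+44=0] ∩ [|B−(3, 14)|²=37]]
2. B_y = 8  [[BC ⟂ CD ⇒ 1x-6y+44=0] ∩ [|B−(3, 14)|²=37]]
   so B = (4, 8)

B = (4, 8)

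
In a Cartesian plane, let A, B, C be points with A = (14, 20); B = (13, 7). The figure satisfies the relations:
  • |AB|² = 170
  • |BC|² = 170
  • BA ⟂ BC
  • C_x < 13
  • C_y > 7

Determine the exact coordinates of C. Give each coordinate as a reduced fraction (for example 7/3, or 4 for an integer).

C = (0, 8)

1. C_x = 0  [[BA ⟂ BC ⇒ 1x+13y-104=0] ∩ [|C−(13, 7)|²=170]]
2. C_y = 8  [[BA ⟂ BC ⇒ 1x+13y-104=0] ∩ [|C−(13, 7)|²=170]]
   so C = (0, 8)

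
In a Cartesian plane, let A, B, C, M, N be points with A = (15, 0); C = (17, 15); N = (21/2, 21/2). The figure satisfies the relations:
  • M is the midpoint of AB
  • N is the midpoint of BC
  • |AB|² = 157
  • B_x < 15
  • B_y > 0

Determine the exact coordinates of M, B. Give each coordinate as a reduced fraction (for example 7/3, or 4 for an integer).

M = (19/2, 3)
B = (4, 6)

1. B_x = 4  [B = 2·N−C = 2·(21/2, 21/2)−(17, 15)]
2. B_y = 6  [B = 2·N−C = 2·(21/2, 21/2)−(17, 15)]
   so B = (4, 6)
3. M_x = 19/2  [2·M = A+B = (15, 0)+(4, 6)]
4. M_y = 3  [2·M = A+B = (15, 0)+(4, 6)]
   so M = (19/2, 3)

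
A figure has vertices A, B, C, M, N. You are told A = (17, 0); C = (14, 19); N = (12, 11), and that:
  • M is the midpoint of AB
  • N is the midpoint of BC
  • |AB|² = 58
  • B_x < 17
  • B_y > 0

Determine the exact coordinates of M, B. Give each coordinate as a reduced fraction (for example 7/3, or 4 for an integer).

1. B_x = 10  [B = 2·N−C = 2·(12, 11)−(14, 19)]
2. B_y = 3  [B = 2·N−C = 2·(12, 11)−(14, 19)]
   so B = (10, 3)
3. M_x = 27/2  [2·M = A+B = (17, 0)+(10, 3)]
4. M_y = 3/2  [2·M = A+B = (17, 0)+(10, 3)]
   so M = (27/2, 3/2)

M = (27/2, 3/2)
B = (10, 3)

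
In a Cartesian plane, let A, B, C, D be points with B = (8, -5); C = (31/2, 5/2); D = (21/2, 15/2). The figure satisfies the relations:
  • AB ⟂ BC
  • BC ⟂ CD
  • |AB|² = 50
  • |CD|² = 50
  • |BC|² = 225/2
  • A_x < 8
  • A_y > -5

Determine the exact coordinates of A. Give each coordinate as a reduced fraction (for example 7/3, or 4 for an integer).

1. A_x = 3  [[AB ⟂ BC ⇒ -15/2x-15/2y+45/2=0] ∩ [|A−(8, -5)|²=50]]
2. A_y = 0  [[AB ⟂ BC ⇒ -15/2x-15/2y+45/2=0] ∩ [|A−(8, -5)|²=50]]
   so A = (3, 0)

A = (3, 0)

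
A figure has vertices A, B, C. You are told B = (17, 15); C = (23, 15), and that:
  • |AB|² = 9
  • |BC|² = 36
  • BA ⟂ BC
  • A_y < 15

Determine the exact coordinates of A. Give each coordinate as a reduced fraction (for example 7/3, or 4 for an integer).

1. A_x = 17  [[BA ⟂ BC ⇒ 6x-102=0] ∩ [|A−(17, 15)|²=9]]
2. A_y = 12  [[BA ⟂ BC ⇒ 6x-102=0] ∩ [|A−(17, 15)|²=9]]
   so A = (17, 12)

A = (17, 12)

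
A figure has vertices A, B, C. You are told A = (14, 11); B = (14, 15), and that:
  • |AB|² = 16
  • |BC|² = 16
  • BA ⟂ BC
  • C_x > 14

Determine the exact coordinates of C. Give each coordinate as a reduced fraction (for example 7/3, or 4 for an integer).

C = (18, 15)

1. C_x = 18  [[BA ⟂ BC ⇒ -4y+60=0] ∩ [|C−(14, 15)|²=16]]
2. C_y = 15  [[BA ⟂ BC ⇒ -4y+60=0] ∩ [|C−(14, 15)|²=16]]
   so C = (18, 15)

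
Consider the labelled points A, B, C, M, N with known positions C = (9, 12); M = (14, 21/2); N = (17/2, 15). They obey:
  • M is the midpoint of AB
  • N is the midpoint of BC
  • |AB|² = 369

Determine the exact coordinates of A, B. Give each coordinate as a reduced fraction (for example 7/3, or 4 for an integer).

A = (20, 3)
B = (8, 18)

1. B_x = 8  [B = 2·N−C = 2·(17/2, 15)−(9, 12)]
2. B_y = 18  [B = 2·N−C = 2·(17/2, 15)−(9, 12)]
   so B = (8, 18)
3. A_x = 20  [A = 2·M−B = 2·(14, 21/2)−(8, 18)]
4. A_y = 3  [A = 2·M−B = 2·(14, 21/2)−(8, 18)]
   so A = (20, 3)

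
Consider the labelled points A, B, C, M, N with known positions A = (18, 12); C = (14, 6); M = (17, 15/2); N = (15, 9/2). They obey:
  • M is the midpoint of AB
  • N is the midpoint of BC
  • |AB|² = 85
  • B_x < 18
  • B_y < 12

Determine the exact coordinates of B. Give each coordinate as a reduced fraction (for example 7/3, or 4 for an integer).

1. B_x = 16  [B = 2·M−A = 2·(17, 15/2)−(18, 12)]
2. B_y = 3  [B = 2·M−A = 2·(17, 15/2)−(18, 12)]
   so B = (16, 3)

B = (16, 3)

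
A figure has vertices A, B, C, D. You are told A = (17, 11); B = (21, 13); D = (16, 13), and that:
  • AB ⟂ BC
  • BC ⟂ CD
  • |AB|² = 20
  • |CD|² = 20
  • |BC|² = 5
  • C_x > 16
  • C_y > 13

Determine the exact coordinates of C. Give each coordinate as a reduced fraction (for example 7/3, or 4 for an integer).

C = (20, 15)

1. C_x = 20  [[AB ⟂ BC ⇒ 4x+2y-110=0] ∩ [|C−(16, 13)|²=20]]
2. C_y = 15  [[AB ⟂ BC ⇒ 4x+2y-110=0] ∩ [|C−(16, 13)|²=20]]
   so C = (20, 15)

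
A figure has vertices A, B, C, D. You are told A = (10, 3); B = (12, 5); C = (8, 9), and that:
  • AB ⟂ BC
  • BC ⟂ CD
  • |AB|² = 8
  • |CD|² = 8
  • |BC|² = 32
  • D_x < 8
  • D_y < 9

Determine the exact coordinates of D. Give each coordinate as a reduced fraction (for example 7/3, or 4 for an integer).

1. D_x = 6  [[BC ⟂ CD ⇒ -4x+4y-4=0] ∩ [|D−(8, 9)|²=8]]
2. D_y = 7  [[BC ⟂ CD ⇒ -4x+4y-4=0] ∩ [|D−(8, 9)|²=8]]
   so D = (6, 7)

D = (6, 7)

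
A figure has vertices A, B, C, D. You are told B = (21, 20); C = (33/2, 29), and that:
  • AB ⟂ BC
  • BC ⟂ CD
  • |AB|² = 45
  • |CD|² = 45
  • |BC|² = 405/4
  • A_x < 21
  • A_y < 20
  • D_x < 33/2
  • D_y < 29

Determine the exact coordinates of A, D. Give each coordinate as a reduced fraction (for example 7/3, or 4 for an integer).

1. A_x = 15  [[AB ⟂ BC ⇒ 9/2x-9y+171/2=0] ∩ [|A−(21, 20)|²=45]]
2. A_y = 17  [[AB ⟂ BC ⇒ 9/2x-9y+171/2=0] ∩ [|A−(21, 20)|²=45]]
   so A = (15, 17)
3. D_x = 21/2  [[BC ⟂ CD ⇒ -9/2x+9y-747/4=0] ∩ [|D−(33/2, 29)|²=45]]
4. D_y = 26  [[BC ⟂ CD ⇒ -9/2x+9y-747/4=0] ∩ [|D−(33/2, 29)|²=45]]
   so D = (21/2, 26)

A = (15, 17)
D = (21/2, 26)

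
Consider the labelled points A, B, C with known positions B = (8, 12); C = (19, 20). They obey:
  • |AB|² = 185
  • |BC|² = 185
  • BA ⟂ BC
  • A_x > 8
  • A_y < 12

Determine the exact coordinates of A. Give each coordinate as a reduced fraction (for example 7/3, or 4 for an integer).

1. A_x = 16  [[BA ⟂ BC ⇒ 11x+8y-184=0] ∩ [|A−(8, 12)|²=185]]
2. A_y = 1  [[BA ⟂ BC ⇒ 11x+8y-184=0] ∩ [|A−(8, 12)|²=185]]
   so A = (16, 1)

A = (16, 1)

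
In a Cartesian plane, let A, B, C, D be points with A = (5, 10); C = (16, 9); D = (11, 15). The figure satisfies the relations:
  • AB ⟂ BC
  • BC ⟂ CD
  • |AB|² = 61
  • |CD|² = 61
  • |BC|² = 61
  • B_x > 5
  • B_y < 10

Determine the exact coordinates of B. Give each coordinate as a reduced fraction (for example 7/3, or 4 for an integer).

B = (10, 4)

1. B_x = 10  [[BC ⟂ CD ⇒ 5x-6y-26=0] ∩ [|B−(5, 10)|²=61]]
2. B_y = 4  [[BC ⟂ CD ⇒ 5x-6y-26=0] ∩ [|B−(5, 10)|²=61]]
   so B = (10, 4)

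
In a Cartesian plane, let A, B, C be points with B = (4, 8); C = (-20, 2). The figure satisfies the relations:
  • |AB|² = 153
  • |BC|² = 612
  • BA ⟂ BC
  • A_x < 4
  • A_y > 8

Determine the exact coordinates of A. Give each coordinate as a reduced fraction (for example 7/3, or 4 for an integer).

1. A_x = 1  [[BA ⟂ BC ⇒ -24x-6y+144=0] ∩ [|A−(4, 8)|²=153]]
2. A_y = 20  [[BA ⟂ BC ⇒ -24x-6y+144=0] ∩ [|A−(4, 8)|²=153]]
   so A = (1, 20)

A = (1, 20)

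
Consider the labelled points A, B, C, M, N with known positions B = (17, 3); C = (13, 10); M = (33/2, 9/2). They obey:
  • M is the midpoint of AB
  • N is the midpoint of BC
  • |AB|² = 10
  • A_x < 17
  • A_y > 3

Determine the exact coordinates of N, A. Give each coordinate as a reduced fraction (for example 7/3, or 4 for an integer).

1. A_x = 16  [A = 2·M−B = 2·(33/2, 9/2)−(17, 3)]
2. A_y = 6  [A = 2·M−B = 2·(33/2, 9/2)−(17, 3)]
   so A = (16, 6)
3. N_x = 15  [2·N = B+C = (17, 3)+(13, 10)]
4. N_y = 13/2  [2·N = B+C = (17, 3)+(13, 10)]
   so N = (15, 13/2)

N = (15, 13/2)
A = (16, 6)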